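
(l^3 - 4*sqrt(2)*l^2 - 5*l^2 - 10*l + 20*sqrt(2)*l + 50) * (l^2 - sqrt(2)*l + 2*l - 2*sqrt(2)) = l^5 - 5*sqrt(2)*l^4 - 3*l^4 - 12*l^3 + 15*sqrt(2)*l^3 + 6*l^2 + 60*sqrt(2)*l^2 - 30*sqrt(2)*l + 20*l - 100*sqrt(2)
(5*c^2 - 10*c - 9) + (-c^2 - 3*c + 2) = 4*c^2 - 13*c - 7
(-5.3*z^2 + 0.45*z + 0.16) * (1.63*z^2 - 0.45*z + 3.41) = -8.639*z^4 + 3.1185*z^3 - 18.0147*z^2 + 1.4625*z + 0.5456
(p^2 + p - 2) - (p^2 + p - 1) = -1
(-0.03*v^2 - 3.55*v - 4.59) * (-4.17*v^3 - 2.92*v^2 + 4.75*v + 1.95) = 0.1251*v^5 + 14.8911*v^4 + 29.3638*v^3 - 3.5182*v^2 - 28.725*v - 8.9505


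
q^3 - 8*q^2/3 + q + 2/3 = (q - 2)*(q - 1)*(q + 1/3)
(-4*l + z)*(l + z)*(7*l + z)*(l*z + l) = -28*l^4*z - 28*l^4 - 25*l^3*z^2 - 25*l^3*z + 4*l^2*z^3 + 4*l^2*z^2 + l*z^4 + l*z^3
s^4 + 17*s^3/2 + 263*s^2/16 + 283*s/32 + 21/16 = (s + 1/4)*(s + 1/2)*(s + 7/4)*(s + 6)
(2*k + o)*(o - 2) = 2*k*o - 4*k + o^2 - 2*o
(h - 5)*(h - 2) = h^2 - 7*h + 10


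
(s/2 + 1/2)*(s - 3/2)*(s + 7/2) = s^3/2 + 3*s^2/2 - 13*s/8 - 21/8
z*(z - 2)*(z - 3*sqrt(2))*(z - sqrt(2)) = z^4 - 4*sqrt(2)*z^3 - 2*z^3 + 6*z^2 + 8*sqrt(2)*z^2 - 12*z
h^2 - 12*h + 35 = (h - 7)*(h - 5)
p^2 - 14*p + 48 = (p - 8)*(p - 6)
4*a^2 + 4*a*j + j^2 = (2*a + j)^2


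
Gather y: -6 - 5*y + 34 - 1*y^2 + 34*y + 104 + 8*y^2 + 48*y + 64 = 7*y^2 + 77*y + 196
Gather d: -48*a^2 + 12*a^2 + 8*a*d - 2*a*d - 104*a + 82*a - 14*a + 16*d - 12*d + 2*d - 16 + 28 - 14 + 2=-36*a^2 - 36*a + d*(6*a + 6)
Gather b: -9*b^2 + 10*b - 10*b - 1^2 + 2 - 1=-9*b^2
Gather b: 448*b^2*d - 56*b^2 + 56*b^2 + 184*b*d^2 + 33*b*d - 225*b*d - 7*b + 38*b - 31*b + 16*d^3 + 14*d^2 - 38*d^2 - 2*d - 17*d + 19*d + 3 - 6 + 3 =448*b^2*d + b*(184*d^2 - 192*d) + 16*d^3 - 24*d^2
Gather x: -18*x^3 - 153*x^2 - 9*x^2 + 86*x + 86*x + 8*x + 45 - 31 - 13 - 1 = -18*x^3 - 162*x^2 + 180*x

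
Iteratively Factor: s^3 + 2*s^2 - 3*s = (s)*(s^2 + 2*s - 3) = s*(s - 1)*(s + 3)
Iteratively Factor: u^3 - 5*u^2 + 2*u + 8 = (u - 4)*(u^2 - u - 2) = (u - 4)*(u - 2)*(u + 1)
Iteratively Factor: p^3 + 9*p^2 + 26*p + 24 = (p + 2)*(p^2 + 7*p + 12) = (p + 2)*(p + 4)*(p + 3)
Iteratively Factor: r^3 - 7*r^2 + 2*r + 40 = (r - 5)*(r^2 - 2*r - 8) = (r - 5)*(r + 2)*(r - 4)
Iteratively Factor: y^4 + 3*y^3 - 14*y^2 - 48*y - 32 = (y + 1)*(y^3 + 2*y^2 - 16*y - 32) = (y + 1)*(y + 2)*(y^2 - 16) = (y - 4)*(y + 1)*(y + 2)*(y + 4)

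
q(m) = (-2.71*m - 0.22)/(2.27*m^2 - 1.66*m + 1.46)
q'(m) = (1.66 - 4.54*m)*(-2.71*m - 0.22)/(2.27*m^2 - 1.66*m + 1.46)^2 - 2.71/(2.27*m^2 - 1.66*m + 1.46) = (6.1517*m^2 + 0.9988*m - 4.3218)/(5.1529*m^4 - 7.5364*m^3 + 9.384*m^2 - 4.8472*m + 2.1316)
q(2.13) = -0.73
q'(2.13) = 0.38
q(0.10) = -0.37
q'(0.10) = -2.40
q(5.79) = -0.23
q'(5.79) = 0.04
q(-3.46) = 0.27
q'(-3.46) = 0.06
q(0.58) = -1.42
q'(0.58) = -1.05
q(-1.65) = 0.41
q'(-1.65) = 0.10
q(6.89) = -0.19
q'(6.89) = 0.03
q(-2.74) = 0.31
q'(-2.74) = 0.07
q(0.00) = -0.15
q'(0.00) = -2.03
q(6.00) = -0.23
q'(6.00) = 0.04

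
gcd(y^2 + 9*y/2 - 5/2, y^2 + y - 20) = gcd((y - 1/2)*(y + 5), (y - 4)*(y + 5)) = y + 5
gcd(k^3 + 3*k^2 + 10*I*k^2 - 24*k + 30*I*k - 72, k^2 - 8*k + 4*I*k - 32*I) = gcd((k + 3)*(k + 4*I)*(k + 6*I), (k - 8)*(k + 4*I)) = k + 4*I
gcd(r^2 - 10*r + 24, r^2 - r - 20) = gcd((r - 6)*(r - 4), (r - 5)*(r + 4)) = 1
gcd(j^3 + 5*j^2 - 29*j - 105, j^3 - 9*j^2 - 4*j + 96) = j + 3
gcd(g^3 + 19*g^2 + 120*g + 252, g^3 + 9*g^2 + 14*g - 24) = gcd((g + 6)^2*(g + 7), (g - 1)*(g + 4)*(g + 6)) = g + 6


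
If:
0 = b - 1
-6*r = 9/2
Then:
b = 1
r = -3/4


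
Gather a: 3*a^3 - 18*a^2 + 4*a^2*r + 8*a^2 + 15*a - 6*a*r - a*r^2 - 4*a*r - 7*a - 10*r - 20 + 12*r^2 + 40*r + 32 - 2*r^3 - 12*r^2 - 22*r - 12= 3*a^3 + a^2*(4*r - 10) + a*(-r^2 - 10*r + 8) - 2*r^3 + 8*r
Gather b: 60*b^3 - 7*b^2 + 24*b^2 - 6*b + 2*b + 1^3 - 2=60*b^3 + 17*b^2 - 4*b - 1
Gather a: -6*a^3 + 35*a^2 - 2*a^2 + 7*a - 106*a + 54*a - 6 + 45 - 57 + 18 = -6*a^3 + 33*a^2 - 45*a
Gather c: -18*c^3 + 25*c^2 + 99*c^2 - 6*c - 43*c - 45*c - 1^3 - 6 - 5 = -18*c^3 + 124*c^2 - 94*c - 12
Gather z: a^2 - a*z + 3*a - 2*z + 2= a^2 + 3*a + z*(-a - 2) + 2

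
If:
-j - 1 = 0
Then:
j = -1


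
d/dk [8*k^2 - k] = 16*k - 1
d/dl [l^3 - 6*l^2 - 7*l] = 3*l^2 - 12*l - 7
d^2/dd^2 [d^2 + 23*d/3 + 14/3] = 2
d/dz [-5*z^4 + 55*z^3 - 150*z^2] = 5*z*(-4*z^2 + 33*z - 60)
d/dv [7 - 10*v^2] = -20*v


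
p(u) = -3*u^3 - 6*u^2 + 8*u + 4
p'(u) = -9*u^2 - 12*u + 8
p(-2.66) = -3.27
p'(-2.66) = -23.76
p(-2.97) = 5.91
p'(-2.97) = -35.75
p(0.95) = 3.61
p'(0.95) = -11.52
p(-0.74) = -3.99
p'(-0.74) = 11.95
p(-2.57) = -5.27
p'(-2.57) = -20.60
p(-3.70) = 44.22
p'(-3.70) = -70.81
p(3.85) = -225.33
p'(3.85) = -171.60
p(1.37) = -4.02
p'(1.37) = -25.33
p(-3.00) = 7.00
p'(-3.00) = -37.00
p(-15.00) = 8659.00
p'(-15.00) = -1837.00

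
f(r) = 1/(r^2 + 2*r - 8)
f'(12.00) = 0.00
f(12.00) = 0.01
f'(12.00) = 0.00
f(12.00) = 0.01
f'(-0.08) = -0.03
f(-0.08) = -0.12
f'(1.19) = -0.25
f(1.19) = -0.24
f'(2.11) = -13.77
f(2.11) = 1.49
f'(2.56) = -0.53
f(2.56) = 0.27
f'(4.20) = -0.03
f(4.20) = 0.06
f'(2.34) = -1.44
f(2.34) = 0.46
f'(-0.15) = -0.02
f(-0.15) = -0.12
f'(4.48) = -0.02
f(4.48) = 0.05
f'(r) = (-2*r - 2)/(r^2 + 2*r - 8)^2 = 2*(-r - 1)/(r^2 + 2*r - 8)^2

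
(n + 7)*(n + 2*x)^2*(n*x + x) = n^4*x + 4*n^3*x^2 + 8*n^3*x + 4*n^2*x^3 + 32*n^2*x^2 + 7*n^2*x + 32*n*x^3 + 28*n*x^2 + 28*x^3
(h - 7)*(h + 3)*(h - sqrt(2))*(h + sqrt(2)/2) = h^4 - 4*h^3 - sqrt(2)*h^3/2 - 22*h^2 + 2*sqrt(2)*h^2 + 4*h + 21*sqrt(2)*h/2 + 21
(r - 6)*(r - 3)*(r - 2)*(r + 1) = r^4 - 10*r^3 + 25*r^2 - 36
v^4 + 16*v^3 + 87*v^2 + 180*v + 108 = (v + 1)*(v + 3)*(v + 6)^2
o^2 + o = o*(o + 1)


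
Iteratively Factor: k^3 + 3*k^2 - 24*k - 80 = (k + 4)*(k^2 - k - 20) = (k + 4)^2*(k - 5)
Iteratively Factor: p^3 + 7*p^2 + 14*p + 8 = (p + 2)*(p^2 + 5*p + 4) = (p + 1)*(p + 2)*(p + 4)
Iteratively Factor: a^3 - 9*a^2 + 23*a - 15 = (a - 5)*(a^2 - 4*a + 3) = (a - 5)*(a - 3)*(a - 1)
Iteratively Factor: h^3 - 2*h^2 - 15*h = (h)*(h^2 - 2*h - 15) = h*(h - 5)*(h + 3)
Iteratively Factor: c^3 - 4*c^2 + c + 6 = (c + 1)*(c^2 - 5*c + 6) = (c - 2)*(c + 1)*(c - 3)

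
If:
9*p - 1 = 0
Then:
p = 1/9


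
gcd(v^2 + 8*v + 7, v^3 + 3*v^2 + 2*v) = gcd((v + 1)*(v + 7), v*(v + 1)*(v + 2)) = v + 1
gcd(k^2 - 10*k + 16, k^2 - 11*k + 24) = k - 8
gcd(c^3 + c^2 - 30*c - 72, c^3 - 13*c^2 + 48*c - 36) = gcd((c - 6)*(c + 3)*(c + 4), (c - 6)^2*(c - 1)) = c - 6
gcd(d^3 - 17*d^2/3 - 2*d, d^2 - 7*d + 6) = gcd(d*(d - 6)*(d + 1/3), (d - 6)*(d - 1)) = d - 6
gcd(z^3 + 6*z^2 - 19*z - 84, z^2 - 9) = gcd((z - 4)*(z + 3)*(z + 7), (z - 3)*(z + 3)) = z + 3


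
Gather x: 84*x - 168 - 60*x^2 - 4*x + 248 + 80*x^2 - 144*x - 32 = 20*x^2 - 64*x + 48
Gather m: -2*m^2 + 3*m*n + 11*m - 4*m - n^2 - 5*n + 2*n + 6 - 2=-2*m^2 + m*(3*n + 7) - n^2 - 3*n + 4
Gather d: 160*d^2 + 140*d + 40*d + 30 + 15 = 160*d^2 + 180*d + 45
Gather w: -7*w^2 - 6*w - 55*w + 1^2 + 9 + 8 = -7*w^2 - 61*w + 18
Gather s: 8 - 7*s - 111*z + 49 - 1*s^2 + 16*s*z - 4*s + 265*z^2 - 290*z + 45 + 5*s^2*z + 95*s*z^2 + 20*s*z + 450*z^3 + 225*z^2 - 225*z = s^2*(5*z - 1) + s*(95*z^2 + 36*z - 11) + 450*z^3 + 490*z^2 - 626*z + 102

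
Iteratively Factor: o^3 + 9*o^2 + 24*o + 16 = (o + 1)*(o^2 + 8*o + 16) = (o + 1)*(o + 4)*(o + 4)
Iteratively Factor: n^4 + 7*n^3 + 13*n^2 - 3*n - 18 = (n - 1)*(n^3 + 8*n^2 + 21*n + 18) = (n - 1)*(n + 3)*(n^2 + 5*n + 6) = (n - 1)*(n + 3)^2*(n + 2)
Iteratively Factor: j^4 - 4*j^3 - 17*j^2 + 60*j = (j + 4)*(j^3 - 8*j^2 + 15*j) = (j - 3)*(j + 4)*(j^2 - 5*j) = (j - 5)*(j - 3)*(j + 4)*(j)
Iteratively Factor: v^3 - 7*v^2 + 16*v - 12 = (v - 3)*(v^2 - 4*v + 4) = (v - 3)*(v - 2)*(v - 2)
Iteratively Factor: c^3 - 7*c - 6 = (c + 1)*(c^2 - c - 6) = (c - 3)*(c + 1)*(c + 2)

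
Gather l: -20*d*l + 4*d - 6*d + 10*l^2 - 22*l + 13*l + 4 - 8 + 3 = -2*d + 10*l^2 + l*(-20*d - 9) - 1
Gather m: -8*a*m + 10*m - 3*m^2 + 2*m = -3*m^2 + m*(12 - 8*a)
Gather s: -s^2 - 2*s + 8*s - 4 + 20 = -s^2 + 6*s + 16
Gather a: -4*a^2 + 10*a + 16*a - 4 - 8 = -4*a^2 + 26*a - 12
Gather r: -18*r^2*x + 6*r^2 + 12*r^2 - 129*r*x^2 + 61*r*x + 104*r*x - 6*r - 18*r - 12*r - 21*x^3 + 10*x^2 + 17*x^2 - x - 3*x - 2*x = r^2*(18 - 18*x) + r*(-129*x^2 + 165*x - 36) - 21*x^3 + 27*x^2 - 6*x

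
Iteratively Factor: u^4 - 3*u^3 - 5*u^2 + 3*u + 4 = (u + 1)*(u^3 - 4*u^2 - u + 4) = (u - 4)*(u + 1)*(u^2 - 1) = (u - 4)*(u - 1)*(u + 1)*(u + 1)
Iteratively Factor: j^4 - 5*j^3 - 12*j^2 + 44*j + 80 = (j - 4)*(j^3 - j^2 - 16*j - 20) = (j - 4)*(j + 2)*(j^2 - 3*j - 10) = (j - 5)*(j - 4)*(j + 2)*(j + 2)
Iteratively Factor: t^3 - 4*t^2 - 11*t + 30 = (t - 5)*(t^2 + t - 6) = (t - 5)*(t + 3)*(t - 2)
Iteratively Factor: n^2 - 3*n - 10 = (n + 2)*(n - 5)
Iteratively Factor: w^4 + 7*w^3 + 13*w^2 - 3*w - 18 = (w + 2)*(w^3 + 5*w^2 + 3*w - 9) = (w - 1)*(w + 2)*(w^2 + 6*w + 9) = (w - 1)*(w + 2)*(w + 3)*(w + 3)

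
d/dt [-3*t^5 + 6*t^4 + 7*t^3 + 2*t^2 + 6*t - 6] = -15*t^4 + 24*t^3 + 21*t^2 + 4*t + 6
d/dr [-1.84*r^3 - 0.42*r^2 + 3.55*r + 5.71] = -5.52*r^2 - 0.84*r + 3.55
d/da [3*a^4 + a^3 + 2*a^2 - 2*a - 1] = 12*a^3 + 3*a^2 + 4*a - 2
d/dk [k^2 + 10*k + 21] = 2*k + 10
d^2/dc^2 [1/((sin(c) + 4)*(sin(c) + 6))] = 2*(-2*sin(c)^4 - 15*sin(c)^3 + sin(c)^2 + 150*sin(c) + 76)/((sin(c) + 4)^3*(sin(c) + 6)^3)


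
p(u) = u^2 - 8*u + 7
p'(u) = 2*u - 8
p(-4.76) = 67.74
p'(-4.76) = -17.52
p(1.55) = -3.00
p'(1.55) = -4.90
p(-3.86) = 52.78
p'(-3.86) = -15.72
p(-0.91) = 15.11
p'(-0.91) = -9.82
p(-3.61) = 48.91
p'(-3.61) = -15.22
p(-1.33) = 19.41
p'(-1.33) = -10.66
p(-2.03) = 27.36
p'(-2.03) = -12.06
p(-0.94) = 15.40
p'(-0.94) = -9.88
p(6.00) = -5.00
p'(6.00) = 4.00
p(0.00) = 7.00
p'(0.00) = -8.00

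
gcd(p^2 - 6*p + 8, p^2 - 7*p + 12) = p - 4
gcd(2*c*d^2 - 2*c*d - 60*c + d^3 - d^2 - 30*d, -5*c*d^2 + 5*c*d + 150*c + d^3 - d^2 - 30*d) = d^2 - d - 30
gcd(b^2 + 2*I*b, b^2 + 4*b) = b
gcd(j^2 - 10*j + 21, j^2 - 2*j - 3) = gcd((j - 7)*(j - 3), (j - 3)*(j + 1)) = j - 3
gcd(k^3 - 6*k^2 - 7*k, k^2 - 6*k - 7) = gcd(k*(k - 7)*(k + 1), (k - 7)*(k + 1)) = k^2 - 6*k - 7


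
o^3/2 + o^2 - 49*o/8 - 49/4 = (o/2 + 1)*(o - 7/2)*(o + 7/2)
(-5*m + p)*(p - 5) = -5*m*p + 25*m + p^2 - 5*p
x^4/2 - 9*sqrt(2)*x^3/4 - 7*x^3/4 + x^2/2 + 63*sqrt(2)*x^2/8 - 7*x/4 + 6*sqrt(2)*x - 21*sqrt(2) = (x/2 + sqrt(2)/2)*(x - 7/2)*(x - 4*sqrt(2))*(x - 3*sqrt(2)/2)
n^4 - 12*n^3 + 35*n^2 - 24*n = n*(n - 8)*(n - 3)*(n - 1)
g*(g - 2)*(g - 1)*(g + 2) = g^4 - g^3 - 4*g^2 + 4*g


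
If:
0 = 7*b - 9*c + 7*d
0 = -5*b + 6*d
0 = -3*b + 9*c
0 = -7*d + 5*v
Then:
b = 0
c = 0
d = 0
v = 0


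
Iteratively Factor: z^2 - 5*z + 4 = (z - 4)*(z - 1)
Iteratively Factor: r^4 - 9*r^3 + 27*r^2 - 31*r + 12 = (r - 4)*(r^3 - 5*r^2 + 7*r - 3) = (r - 4)*(r - 1)*(r^2 - 4*r + 3) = (r - 4)*(r - 3)*(r - 1)*(r - 1)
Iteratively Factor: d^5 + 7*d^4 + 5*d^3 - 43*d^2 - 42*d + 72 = (d + 4)*(d^4 + 3*d^3 - 7*d^2 - 15*d + 18) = (d + 3)*(d + 4)*(d^3 - 7*d + 6) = (d - 2)*(d + 3)*(d + 4)*(d^2 + 2*d - 3) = (d - 2)*(d + 3)^2*(d + 4)*(d - 1)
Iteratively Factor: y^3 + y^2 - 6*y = (y + 3)*(y^2 - 2*y) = y*(y + 3)*(y - 2)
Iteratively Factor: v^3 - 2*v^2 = (v - 2)*(v^2) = v*(v - 2)*(v)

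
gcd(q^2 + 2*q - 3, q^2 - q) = q - 1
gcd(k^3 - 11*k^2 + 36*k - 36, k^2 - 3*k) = k - 3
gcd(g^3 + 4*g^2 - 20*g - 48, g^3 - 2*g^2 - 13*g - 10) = g + 2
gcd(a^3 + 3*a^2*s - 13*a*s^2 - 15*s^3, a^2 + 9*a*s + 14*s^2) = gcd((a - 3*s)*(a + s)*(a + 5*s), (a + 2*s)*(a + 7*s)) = 1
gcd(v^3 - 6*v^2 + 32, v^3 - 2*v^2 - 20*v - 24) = v + 2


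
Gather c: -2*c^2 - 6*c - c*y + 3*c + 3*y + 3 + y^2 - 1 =-2*c^2 + c*(-y - 3) + y^2 + 3*y + 2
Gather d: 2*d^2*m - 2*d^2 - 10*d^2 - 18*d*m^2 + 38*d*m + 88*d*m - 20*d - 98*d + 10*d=d^2*(2*m - 12) + d*(-18*m^2 + 126*m - 108)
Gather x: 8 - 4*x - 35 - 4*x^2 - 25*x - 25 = -4*x^2 - 29*x - 52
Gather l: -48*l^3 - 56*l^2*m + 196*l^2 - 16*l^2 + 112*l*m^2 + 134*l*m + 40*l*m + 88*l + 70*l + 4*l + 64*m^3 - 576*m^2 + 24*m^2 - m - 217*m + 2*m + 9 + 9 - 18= -48*l^3 + l^2*(180 - 56*m) + l*(112*m^2 + 174*m + 162) + 64*m^3 - 552*m^2 - 216*m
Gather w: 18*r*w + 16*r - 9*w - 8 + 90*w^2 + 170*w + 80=16*r + 90*w^2 + w*(18*r + 161) + 72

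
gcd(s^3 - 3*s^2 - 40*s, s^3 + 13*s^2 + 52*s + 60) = s + 5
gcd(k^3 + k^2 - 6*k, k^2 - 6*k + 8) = k - 2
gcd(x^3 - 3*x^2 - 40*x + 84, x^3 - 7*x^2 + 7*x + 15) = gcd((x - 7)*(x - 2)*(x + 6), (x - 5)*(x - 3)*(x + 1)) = 1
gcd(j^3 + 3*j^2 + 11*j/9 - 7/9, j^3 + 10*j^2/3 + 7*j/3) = j^2 + 10*j/3 + 7/3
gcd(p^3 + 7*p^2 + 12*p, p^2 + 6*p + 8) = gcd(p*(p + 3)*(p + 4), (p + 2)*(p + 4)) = p + 4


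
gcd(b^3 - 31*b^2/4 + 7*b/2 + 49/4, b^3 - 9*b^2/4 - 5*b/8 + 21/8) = b^2 - 3*b/4 - 7/4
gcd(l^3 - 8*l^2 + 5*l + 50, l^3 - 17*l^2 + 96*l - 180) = l - 5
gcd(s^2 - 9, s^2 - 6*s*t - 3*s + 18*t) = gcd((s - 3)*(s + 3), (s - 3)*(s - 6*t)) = s - 3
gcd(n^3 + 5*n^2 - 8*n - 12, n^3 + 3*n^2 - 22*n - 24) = n^2 + 7*n + 6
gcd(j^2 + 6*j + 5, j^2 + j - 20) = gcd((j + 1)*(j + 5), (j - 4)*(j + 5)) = j + 5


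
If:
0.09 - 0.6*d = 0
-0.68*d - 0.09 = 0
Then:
No Solution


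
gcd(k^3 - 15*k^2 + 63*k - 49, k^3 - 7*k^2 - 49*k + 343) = k^2 - 14*k + 49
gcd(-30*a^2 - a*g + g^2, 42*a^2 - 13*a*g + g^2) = 6*a - g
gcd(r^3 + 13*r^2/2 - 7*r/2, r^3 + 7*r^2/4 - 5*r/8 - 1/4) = r - 1/2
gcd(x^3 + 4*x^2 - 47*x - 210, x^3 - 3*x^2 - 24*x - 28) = x - 7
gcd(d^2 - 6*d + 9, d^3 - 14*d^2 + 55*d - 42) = 1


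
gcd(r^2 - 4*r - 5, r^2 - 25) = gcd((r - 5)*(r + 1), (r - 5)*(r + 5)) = r - 5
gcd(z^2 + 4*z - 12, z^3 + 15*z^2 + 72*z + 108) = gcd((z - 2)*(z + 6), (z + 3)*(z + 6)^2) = z + 6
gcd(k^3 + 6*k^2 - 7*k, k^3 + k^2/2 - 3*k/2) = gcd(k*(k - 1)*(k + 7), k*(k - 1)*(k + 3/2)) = k^2 - k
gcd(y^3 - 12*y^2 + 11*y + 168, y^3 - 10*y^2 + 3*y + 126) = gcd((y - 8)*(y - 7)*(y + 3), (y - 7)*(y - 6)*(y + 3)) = y^2 - 4*y - 21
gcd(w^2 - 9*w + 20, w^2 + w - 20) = w - 4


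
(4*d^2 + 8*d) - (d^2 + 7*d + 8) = 3*d^2 + d - 8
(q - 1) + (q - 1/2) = 2*q - 3/2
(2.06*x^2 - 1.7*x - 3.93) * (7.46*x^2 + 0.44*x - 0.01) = 15.3676*x^4 - 11.7756*x^3 - 30.0864*x^2 - 1.7122*x + 0.0393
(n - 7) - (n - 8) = 1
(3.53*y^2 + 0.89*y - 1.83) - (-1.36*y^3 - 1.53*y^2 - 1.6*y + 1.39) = 1.36*y^3 + 5.06*y^2 + 2.49*y - 3.22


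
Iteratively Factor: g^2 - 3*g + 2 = (g - 1)*(g - 2)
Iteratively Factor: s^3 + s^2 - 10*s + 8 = (s - 1)*(s^2 + 2*s - 8) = (s - 1)*(s + 4)*(s - 2)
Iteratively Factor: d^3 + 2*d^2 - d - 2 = (d + 1)*(d^2 + d - 2) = (d - 1)*(d + 1)*(d + 2)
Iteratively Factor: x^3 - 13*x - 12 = (x - 4)*(x^2 + 4*x + 3) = (x - 4)*(x + 1)*(x + 3)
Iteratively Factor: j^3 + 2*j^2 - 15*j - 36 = (j + 3)*(j^2 - j - 12) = (j + 3)^2*(j - 4)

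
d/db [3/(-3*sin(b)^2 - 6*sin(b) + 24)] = 2*(sin(b) + 1)*cos(b)/(sin(b)^2 + 2*sin(b) - 8)^2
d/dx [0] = 0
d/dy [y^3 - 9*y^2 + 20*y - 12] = 3*y^2 - 18*y + 20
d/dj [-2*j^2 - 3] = -4*j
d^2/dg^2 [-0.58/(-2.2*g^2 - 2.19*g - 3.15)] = (-5.6144*g^2 - 5.58888*g + 0.58*(4.4*g + 2.19)*(8.8*g + 4.38) - 8.0388)/(2.2*g^2 + 2.19*g + 3.15)^3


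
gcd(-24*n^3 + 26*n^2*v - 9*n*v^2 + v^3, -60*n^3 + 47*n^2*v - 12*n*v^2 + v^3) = 12*n^2 - 7*n*v + v^2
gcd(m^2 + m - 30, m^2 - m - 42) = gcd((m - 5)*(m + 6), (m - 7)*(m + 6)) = m + 6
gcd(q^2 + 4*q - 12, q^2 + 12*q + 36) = q + 6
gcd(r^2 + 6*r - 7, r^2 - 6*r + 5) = r - 1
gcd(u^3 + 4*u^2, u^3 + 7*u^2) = u^2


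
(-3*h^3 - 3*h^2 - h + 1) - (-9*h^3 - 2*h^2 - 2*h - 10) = 6*h^3 - h^2 + h + 11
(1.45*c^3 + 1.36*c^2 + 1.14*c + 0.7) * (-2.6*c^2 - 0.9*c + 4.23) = -3.77*c^5 - 4.841*c^4 + 1.9455*c^3 + 2.9068*c^2 + 4.1922*c + 2.961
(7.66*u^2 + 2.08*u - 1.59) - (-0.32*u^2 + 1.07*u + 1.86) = 7.98*u^2 + 1.01*u - 3.45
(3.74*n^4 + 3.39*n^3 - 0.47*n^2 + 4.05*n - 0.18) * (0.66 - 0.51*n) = -1.9074*n^5 + 0.7395*n^4 + 2.4771*n^3 - 2.3757*n^2 + 2.7648*n - 0.1188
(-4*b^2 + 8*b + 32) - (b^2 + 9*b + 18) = -5*b^2 - b + 14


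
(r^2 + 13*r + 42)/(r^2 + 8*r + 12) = (r + 7)/(r + 2)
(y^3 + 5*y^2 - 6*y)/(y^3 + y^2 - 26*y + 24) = y/(y - 4)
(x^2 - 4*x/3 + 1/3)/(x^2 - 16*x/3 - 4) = (-3*x^2 + 4*x - 1)/(-3*x^2 + 16*x + 12)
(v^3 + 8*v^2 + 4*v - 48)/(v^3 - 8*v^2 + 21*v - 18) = (v^2 + 10*v + 24)/(v^2 - 6*v + 9)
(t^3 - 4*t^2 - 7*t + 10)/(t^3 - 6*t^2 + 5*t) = (t + 2)/t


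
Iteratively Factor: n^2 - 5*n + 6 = (n - 2)*(n - 3)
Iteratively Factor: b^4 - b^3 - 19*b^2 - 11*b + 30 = (b - 1)*(b^3 - 19*b - 30) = (b - 1)*(b + 2)*(b^2 - 2*b - 15) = (b - 1)*(b + 2)*(b + 3)*(b - 5)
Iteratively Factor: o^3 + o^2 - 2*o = (o)*(o^2 + o - 2) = o*(o + 2)*(o - 1)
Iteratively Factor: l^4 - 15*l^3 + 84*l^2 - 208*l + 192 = (l - 4)*(l^3 - 11*l^2 + 40*l - 48) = (l - 4)^2*(l^2 - 7*l + 12) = (l - 4)^3*(l - 3)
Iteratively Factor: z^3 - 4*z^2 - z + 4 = (z + 1)*(z^2 - 5*z + 4) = (z - 1)*(z + 1)*(z - 4)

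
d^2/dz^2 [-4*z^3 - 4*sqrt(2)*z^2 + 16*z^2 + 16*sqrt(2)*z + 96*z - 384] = -24*z - 8*sqrt(2) + 32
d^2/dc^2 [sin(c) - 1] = -sin(c)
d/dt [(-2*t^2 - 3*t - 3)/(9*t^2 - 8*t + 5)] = (43*t^2 + 34*t - 39)/(81*t^4 - 144*t^3 + 154*t^2 - 80*t + 25)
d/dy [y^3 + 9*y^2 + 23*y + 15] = 3*y^2 + 18*y + 23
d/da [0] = 0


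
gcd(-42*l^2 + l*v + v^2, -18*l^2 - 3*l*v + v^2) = -6*l + v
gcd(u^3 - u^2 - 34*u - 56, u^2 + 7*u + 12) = u + 4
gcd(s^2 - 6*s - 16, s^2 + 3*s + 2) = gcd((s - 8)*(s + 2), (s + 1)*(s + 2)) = s + 2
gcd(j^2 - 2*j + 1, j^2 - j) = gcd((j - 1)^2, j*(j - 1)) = j - 1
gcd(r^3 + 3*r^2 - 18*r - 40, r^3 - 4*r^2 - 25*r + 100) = r^2 + r - 20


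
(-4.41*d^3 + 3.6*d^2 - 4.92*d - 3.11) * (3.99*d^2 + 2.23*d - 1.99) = -17.5959*d^5 + 4.5297*d^4 - 2.8269*d^3 - 30.5445*d^2 + 2.8555*d + 6.1889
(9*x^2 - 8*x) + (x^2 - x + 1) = 10*x^2 - 9*x + 1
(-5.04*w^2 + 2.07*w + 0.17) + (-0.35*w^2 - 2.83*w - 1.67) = -5.39*w^2 - 0.76*w - 1.5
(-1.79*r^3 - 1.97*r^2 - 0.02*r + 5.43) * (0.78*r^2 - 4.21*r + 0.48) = -1.3962*r^5 + 5.9993*r^4 + 7.4189*r^3 + 3.374*r^2 - 22.8699*r + 2.6064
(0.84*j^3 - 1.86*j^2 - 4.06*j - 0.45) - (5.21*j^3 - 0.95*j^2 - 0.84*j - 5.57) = -4.37*j^3 - 0.91*j^2 - 3.22*j + 5.12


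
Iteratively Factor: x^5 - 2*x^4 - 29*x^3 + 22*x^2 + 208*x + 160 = (x - 4)*(x^4 + 2*x^3 - 21*x^2 - 62*x - 40) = (x - 4)*(x + 1)*(x^3 + x^2 - 22*x - 40) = (x - 4)*(x + 1)*(x + 2)*(x^2 - x - 20) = (x - 5)*(x - 4)*(x + 1)*(x + 2)*(x + 4)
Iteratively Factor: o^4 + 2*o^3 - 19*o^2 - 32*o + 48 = (o - 1)*(o^3 + 3*o^2 - 16*o - 48) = (o - 1)*(o + 3)*(o^2 - 16) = (o - 4)*(o - 1)*(o + 3)*(o + 4)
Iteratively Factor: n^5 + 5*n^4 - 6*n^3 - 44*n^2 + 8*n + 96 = (n + 3)*(n^4 + 2*n^3 - 12*n^2 - 8*n + 32) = (n - 2)*(n + 3)*(n^3 + 4*n^2 - 4*n - 16) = (n - 2)^2*(n + 3)*(n^2 + 6*n + 8) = (n - 2)^2*(n + 3)*(n + 4)*(n + 2)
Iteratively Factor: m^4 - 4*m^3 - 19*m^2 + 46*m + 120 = (m - 4)*(m^3 - 19*m - 30) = (m - 4)*(m + 3)*(m^2 - 3*m - 10) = (m - 5)*(m - 4)*(m + 3)*(m + 2)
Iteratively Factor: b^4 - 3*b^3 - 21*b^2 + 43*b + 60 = (b + 1)*(b^3 - 4*b^2 - 17*b + 60) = (b - 3)*(b + 1)*(b^2 - b - 20) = (b - 5)*(b - 3)*(b + 1)*(b + 4)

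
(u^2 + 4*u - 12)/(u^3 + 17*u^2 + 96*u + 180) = (u - 2)/(u^2 + 11*u + 30)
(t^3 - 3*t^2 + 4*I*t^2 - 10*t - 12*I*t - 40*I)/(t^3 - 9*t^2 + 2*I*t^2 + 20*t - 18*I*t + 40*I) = (t^2 + t*(2 + 4*I) + 8*I)/(t^2 + t*(-4 + 2*I) - 8*I)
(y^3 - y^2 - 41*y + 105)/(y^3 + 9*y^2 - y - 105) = (y - 5)/(y + 5)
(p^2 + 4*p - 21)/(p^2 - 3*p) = (p + 7)/p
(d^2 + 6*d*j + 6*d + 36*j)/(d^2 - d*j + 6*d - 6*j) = (d + 6*j)/(d - j)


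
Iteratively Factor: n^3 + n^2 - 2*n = (n - 1)*(n^2 + 2*n) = n*(n - 1)*(n + 2)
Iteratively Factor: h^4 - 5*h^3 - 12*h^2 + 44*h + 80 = (h + 2)*(h^3 - 7*h^2 + 2*h + 40) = (h - 5)*(h + 2)*(h^2 - 2*h - 8) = (h - 5)*(h - 4)*(h + 2)*(h + 2)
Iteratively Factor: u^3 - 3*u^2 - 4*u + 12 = (u - 2)*(u^2 - u - 6) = (u - 3)*(u - 2)*(u + 2)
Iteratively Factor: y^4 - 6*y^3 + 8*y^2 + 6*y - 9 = (y + 1)*(y^3 - 7*y^2 + 15*y - 9) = (y - 1)*(y + 1)*(y^2 - 6*y + 9) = (y - 3)*(y - 1)*(y + 1)*(y - 3)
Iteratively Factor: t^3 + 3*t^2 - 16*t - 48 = (t - 4)*(t^2 + 7*t + 12) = (t - 4)*(t + 4)*(t + 3)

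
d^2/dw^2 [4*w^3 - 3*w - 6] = 24*w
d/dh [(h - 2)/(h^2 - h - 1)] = (h^2 - h - (h - 2)*(2*h - 1) - 1)/(-h^2 + h + 1)^2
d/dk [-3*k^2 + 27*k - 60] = 27 - 6*k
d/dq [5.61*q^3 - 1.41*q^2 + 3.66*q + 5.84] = 16.83*q^2 - 2.82*q + 3.66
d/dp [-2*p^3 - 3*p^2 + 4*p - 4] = -6*p^2 - 6*p + 4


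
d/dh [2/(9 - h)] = 2/(h - 9)^2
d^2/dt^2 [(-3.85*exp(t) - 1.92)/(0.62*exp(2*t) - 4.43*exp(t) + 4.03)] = (-1.47994*exp(4*t) - 13.526602*exp(3*t) + 73.5380760000001*exp(2*t) - 87.224225*exp(t) - 96.805033)*exp(t)/(0.238328*exp(6*t) - 5.108676*exp(5*t) + 41.14971*exp(4*t) - 153.351095*exp(3*t) + 267.473115*exp(2*t) - 215.841561*exp(t) + 65.450827)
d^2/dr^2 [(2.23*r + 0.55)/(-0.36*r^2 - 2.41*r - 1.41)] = (-(0.72*r + 2.41)*(1.44*r + 4.82)*(2.23*r + 0.55) + (4.8168*r + 11.1446)*(0.36*r^2 + 2.41*r + 1.41))/(0.36*r^2 + 2.41*r + 1.41)^3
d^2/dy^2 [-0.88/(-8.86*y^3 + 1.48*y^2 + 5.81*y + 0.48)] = ((2.6048 - 46.7808*y)*(-8.86*y^3 + 1.48*y^2 + 5.81*y + 0.48) - 0.88*(-53.16*y^2 + 5.92*y + 11.62)*(-26.58*y^2 + 2.96*y + 5.81))/(-8.86*y^3 + 1.48*y^2 + 5.81*y + 0.48)^3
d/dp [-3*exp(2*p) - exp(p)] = (-6*exp(p) - 1)*exp(p)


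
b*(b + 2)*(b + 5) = b^3 + 7*b^2 + 10*b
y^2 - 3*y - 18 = (y - 6)*(y + 3)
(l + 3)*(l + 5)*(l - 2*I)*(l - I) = l^4 + 8*l^3 - 3*I*l^3 + 13*l^2 - 24*I*l^2 - 16*l - 45*I*l - 30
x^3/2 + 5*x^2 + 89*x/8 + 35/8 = (x/2 + 1/4)*(x + 5/2)*(x + 7)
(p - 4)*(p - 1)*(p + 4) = p^3 - p^2 - 16*p + 16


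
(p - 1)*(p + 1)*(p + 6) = p^3 + 6*p^2 - p - 6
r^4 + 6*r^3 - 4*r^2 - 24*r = r*(r - 2)*(r + 2)*(r + 6)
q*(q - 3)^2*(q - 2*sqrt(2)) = q^4 - 6*q^3 - 2*sqrt(2)*q^3 + 9*q^2 + 12*sqrt(2)*q^2 - 18*sqrt(2)*q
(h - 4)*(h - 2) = h^2 - 6*h + 8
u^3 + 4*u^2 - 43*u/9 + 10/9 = (u - 2/3)*(u - 1/3)*(u + 5)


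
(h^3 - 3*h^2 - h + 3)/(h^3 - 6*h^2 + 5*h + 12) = (h - 1)/(h - 4)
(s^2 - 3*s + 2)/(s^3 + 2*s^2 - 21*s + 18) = (s - 2)/(s^2 + 3*s - 18)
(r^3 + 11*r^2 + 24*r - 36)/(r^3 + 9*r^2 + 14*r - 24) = (r + 6)/(r + 4)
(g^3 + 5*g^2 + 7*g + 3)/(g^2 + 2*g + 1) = g + 3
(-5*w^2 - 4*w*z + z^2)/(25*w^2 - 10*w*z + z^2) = (w + z)/(-5*w + z)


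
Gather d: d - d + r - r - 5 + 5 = 0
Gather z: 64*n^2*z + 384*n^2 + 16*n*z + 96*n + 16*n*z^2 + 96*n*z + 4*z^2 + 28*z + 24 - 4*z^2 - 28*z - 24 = 384*n^2 + 16*n*z^2 + 96*n + z*(64*n^2 + 112*n)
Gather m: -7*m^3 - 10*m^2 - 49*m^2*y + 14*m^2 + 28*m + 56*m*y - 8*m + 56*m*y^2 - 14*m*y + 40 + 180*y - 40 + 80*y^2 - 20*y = -7*m^3 + m^2*(4 - 49*y) + m*(56*y^2 + 42*y + 20) + 80*y^2 + 160*y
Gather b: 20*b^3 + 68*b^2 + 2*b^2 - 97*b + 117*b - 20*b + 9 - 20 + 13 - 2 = 20*b^3 + 70*b^2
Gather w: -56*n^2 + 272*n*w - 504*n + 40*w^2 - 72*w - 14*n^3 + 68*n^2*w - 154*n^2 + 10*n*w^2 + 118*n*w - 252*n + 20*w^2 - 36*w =-14*n^3 - 210*n^2 - 756*n + w^2*(10*n + 60) + w*(68*n^2 + 390*n - 108)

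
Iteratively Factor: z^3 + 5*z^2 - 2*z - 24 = (z + 4)*(z^2 + z - 6) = (z - 2)*(z + 4)*(z + 3)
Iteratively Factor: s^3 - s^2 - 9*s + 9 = (s - 3)*(s^2 + 2*s - 3) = (s - 3)*(s + 3)*(s - 1)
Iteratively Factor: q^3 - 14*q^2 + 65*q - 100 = (q - 4)*(q^2 - 10*q + 25) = (q - 5)*(q - 4)*(q - 5)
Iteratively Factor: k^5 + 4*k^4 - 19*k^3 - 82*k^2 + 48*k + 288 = (k + 3)*(k^4 + k^3 - 22*k^2 - 16*k + 96) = (k + 3)^2*(k^3 - 2*k^2 - 16*k + 32) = (k + 3)^2*(k + 4)*(k^2 - 6*k + 8) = (k - 2)*(k + 3)^2*(k + 4)*(k - 4)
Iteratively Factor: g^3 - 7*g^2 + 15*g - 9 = (g - 1)*(g^2 - 6*g + 9) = (g - 3)*(g - 1)*(g - 3)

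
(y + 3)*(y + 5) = y^2 + 8*y + 15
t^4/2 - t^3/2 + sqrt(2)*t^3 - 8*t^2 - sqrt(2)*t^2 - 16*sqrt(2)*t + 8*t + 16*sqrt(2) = (t/2 + sqrt(2))*(t - 4)*(t - 1)*(t + 4)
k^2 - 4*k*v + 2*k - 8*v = (k + 2)*(k - 4*v)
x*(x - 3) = x^2 - 3*x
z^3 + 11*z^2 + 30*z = z*(z + 5)*(z + 6)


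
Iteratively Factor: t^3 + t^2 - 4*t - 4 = (t + 1)*(t^2 - 4) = (t - 2)*(t + 1)*(t + 2)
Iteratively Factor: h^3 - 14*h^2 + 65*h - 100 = (h - 5)*(h^2 - 9*h + 20) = (h - 5)^2*(h - 4)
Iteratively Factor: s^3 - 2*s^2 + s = (s - 1)*(s^2 - s) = s*(s - 1)*(s - 1)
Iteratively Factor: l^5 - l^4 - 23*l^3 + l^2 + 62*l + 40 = (l + 4)*(l^4 - 5*l^3 - 3*l^2 + 13*l + 10) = (l + 1)*(l + 4)*(l^3 - 6*l^2 + 3*l + 10) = (l - 5)*(l + 1)*(l + 4)*(l^2 - l - 2) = (l - 5)*(l - 2)*(l + 1)*(l + 4)*(l + 1)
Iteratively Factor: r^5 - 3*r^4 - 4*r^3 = (r + 1)*(r^4 - 4*r^3) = r*(r + 1)*(r^3 - 4*r^2) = r^2*(r + 1)*(r^2 - 4*r) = r^3*(r + 1)*(r - 4)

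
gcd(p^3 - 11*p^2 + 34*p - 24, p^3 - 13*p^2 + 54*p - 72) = p^2 - 10*p + 24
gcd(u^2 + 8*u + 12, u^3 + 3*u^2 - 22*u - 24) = u + 6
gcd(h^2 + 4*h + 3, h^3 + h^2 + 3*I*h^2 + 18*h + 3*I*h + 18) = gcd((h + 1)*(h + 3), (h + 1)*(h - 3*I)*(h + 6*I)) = h + 1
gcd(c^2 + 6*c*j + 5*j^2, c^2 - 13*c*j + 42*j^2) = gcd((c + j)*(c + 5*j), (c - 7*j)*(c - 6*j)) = 1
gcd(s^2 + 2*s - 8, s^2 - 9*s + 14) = s - 2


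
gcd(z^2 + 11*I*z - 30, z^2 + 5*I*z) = z + 5*I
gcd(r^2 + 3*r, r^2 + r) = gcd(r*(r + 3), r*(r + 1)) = r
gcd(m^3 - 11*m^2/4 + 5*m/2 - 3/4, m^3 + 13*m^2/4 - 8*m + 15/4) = m^2 - 7*m/4 + 3/4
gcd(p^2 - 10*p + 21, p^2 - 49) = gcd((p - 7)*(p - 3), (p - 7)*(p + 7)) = p - 7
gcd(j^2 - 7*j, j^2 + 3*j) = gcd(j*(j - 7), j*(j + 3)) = j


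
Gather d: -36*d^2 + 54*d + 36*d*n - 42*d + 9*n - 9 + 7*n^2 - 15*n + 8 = -36*d^2 + d*(36*n + 12) + 7*n^2 - 6*n - 1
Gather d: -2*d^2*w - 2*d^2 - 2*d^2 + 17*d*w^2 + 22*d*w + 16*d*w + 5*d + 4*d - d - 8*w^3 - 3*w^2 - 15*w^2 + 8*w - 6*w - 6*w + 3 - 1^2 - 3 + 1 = d^2*(-2*w - 4) + d*(17*w^2 + 38*w + 8) - 8*w^3 - 18*w^2 - 4*w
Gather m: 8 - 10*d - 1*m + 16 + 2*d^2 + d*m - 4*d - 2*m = 2*d^2 - 14*d + m*(d - 3) + 24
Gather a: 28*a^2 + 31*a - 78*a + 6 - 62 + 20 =28*a^2 - 47*a - 36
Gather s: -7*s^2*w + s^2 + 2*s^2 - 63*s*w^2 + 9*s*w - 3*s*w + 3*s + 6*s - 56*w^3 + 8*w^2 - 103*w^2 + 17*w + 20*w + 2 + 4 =s^2*(3 - 7*w) + s*(-63*w^2 + 6*w + 9) - 56*w^3 - 95*w^2 + 37*w + 6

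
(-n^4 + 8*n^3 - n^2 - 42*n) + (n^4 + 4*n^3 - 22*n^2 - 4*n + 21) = 12*n^3 - 23*n^2 - 46*n + 21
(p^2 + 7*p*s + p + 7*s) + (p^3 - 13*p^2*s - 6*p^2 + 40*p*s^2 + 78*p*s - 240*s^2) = p^3 - 13*p^2*s - 5*p^2 + 40*p*s^2 + 85*p*s + p - 240*s^2 + 7*s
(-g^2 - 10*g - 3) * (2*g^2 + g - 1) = -2*g^4 - 21*g^3 - 15*g^2 + 7*g + 3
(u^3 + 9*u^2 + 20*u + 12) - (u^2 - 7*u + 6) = u^3 + 8*u^2 + 27*u + 6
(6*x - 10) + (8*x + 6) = 14*x - 4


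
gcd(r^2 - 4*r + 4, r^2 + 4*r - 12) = r - 2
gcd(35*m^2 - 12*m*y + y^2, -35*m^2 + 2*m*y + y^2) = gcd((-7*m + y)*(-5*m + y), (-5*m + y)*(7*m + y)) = -5*m + y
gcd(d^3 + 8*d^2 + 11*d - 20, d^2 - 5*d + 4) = d - 1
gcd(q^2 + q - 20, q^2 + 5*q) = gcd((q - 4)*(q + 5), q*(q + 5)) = q + 5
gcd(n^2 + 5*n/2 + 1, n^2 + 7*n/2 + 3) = n + 2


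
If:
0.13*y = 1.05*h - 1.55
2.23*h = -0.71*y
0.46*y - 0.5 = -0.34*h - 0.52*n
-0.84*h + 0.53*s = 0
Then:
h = 1.06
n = 3.22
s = 1.68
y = -3.34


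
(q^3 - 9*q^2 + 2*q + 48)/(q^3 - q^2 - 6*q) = (q - 8)/q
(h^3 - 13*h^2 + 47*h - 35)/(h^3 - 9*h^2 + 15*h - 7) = (h - 5)/(h - 1)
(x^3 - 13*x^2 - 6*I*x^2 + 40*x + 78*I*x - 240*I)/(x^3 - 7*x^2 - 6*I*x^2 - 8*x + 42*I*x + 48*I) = (x - 5)/(x + 1)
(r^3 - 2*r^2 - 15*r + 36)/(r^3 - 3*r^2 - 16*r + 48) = (r - 3)/(r - 4)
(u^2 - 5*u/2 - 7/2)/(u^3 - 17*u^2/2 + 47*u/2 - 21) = (u + 1)/(u^2 - 5*u + 6)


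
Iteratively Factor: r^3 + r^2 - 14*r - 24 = (r - 4)*(r^2 + 5*r + 6) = (r - 4)*(r + 3)*(r + 2)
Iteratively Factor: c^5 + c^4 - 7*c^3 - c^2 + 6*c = (c - 1)*(c^4 + 2*c^3 - 5*c^2 - 6*c) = (c - 1)*(c + 3)*(c^3 - c^2 - 2*c) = c*(c - 1)*(c + 3)*(c^2 - c - 2) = c*(c - 1)*(c + 1)*(c + 3)*(c - 2)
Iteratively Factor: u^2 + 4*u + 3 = (u + 3)*(u + 1)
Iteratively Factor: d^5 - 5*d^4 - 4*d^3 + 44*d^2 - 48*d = (d - 2)*(d^4 - 3*d^3 - 10*d^2 + 24*d) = (d - 2)*(d + 3)*(d^3 - 6*d^2 + 8*d) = (d - 4)*(d - 2)*(d + 3)*(d^2 - 2*d) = (d - 4)*(d - 2)^2*(d + 3)*(d)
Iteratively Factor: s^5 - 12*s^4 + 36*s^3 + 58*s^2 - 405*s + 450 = (s + 3)*(s^4 - 15*s^3 + 81*s^2 - 185*s + 150) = (s - 3)*(s + 3)*(s^3 - 12*s^2 + 45*s - 50) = (s - 5)*(s - 3)*(s + 3)*(s^2 - 7*s + 10) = (s - 5)^2*(s - 3)*(s + 3)*(s - 2)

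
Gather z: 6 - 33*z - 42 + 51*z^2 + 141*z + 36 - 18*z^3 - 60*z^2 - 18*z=-18*z^3 - 9*z^2 + 90*z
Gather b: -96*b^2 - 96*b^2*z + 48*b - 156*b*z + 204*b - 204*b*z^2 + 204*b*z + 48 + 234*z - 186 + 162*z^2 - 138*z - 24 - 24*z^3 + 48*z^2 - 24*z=b^2*(-96*z - 96) + b*(-204*z^2 + 48*z + 252) - 24*z^3 + 210*z^2 + 72*z - 162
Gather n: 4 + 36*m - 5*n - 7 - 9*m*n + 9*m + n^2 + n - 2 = 45*m + n^2 + n*(-9*m - 4) - 5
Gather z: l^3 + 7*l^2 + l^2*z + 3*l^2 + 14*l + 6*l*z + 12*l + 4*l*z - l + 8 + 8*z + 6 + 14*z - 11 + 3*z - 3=l^3 + 10*l^2 + 25*l + z*(l^2 + 10*l + 25)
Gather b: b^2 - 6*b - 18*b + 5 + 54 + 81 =b^2 - 24*b + 140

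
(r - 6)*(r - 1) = r^2 - 7*r + 6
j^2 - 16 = (j - 4)*(j + 4)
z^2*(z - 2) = z^3 - 2*z^2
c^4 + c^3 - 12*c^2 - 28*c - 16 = (c - 4)*(c + 1)*(c + 2)^2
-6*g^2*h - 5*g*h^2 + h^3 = h*(-6*g + h)*(g + h)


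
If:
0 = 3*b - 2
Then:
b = 2/3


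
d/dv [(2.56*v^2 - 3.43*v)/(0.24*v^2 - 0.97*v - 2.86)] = (-1.66*v^2 - 14.6432*v + 9.8098)/(0.0576*v^4 - 0.4656*v^3 - 0.4319*v^2 + 5.5484*v + 8.1796)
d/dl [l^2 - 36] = 2*l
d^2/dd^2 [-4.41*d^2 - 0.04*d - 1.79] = -8.82000000000000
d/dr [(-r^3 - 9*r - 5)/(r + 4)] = (-2*r^3 - 12*r^2 - 31)/(r^2 + 8*r + 16)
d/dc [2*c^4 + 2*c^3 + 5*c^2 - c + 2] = 8*c^3 + 6*c^2 + 10*c - 1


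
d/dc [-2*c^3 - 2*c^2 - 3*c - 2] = -6*c^2 - 4*c - 3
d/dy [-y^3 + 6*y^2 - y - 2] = -3*y^2 + 12*y - 1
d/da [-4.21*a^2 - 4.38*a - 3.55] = -8.42*a - 4.38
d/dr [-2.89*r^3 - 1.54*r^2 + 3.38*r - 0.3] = -8.67*r^2 - 3.08*r + 3.38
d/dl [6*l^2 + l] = 12*l + 1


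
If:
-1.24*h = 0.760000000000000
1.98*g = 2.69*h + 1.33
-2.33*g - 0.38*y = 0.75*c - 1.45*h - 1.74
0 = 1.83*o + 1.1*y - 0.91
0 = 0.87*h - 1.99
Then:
No Solution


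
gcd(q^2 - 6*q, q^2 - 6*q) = q^2 - 6*q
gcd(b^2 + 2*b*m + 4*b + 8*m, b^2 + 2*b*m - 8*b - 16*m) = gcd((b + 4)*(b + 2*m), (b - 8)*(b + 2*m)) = b + 2*m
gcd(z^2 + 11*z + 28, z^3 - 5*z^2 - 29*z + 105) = 1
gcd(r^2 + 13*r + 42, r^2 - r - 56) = r + 7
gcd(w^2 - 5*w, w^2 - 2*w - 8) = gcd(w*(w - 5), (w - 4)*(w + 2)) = 1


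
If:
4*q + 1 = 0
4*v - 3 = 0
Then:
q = -1/4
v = 3/4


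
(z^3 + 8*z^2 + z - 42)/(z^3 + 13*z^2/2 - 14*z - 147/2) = 2*(z - 2)/(2*z - 7)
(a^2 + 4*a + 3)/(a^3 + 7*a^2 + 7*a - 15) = (a + 1)/(a^2 + 4*a - 5)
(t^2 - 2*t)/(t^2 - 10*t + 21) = t*(t - 2)/(t^2 - 10*t + 21)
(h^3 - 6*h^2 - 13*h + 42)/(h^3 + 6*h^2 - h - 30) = (h - 7)/(h + 5)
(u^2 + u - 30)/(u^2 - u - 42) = (u - 5)/(u - 7)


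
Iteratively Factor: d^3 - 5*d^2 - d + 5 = (d - 5)*(d^2 - 1) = (d - 5)*(d - 1)*(d + 1)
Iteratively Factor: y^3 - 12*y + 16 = (y - 2)*(y^2 + 2*y - 8) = (y - 2)^2*(y + 4)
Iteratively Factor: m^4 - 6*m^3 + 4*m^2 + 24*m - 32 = (m - 2)*(m^3 - 4*m^2 - 4*m + 16) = (m - 2)*(m + 2)*(m^2 - 6*m + 8) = (m - 2)^2*(m + 2)*(m - 4)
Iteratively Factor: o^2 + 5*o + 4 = (o + 1)*(o + 4)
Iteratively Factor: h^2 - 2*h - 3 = (h + 1)*(h - 3)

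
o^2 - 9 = (o - 3)*(o + 3)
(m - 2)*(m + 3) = m^2 + m - 6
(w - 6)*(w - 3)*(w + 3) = w^3 - 6*w^2 - 9*w + 54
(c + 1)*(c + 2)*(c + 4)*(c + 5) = c^4 + 12*c^3 + 49*c^2 + 78*c + 40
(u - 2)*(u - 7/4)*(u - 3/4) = u^3 - 9*u^2/2 + 101*u/16 - 21/8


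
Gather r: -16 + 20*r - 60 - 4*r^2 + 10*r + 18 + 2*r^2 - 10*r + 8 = -2*r^2 + 20*r - 50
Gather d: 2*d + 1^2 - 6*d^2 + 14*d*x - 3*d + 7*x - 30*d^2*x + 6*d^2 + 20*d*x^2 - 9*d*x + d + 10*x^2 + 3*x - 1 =-30*d^2*x + d*(20*x^2 + 5*x) + 10*x^2 + 10*x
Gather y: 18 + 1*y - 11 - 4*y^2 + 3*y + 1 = -4*y^2 + 4*y + 8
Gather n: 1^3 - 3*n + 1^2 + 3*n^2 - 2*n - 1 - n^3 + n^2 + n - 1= -n^3 + 4*n^2 - 4*n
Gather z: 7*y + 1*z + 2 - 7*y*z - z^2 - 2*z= 7*y - z^2 + z*(-7*y - 1) + 2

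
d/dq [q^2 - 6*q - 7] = 2*q - 6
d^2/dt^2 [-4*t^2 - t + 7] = -8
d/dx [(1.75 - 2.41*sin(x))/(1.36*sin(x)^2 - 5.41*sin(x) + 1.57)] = (3.2776*sin(x)^2 - 4.76*sin(x) + 5.6838)*cos(x)/(1.8496*sin(x)^4 - 14.7152*sin(x)^3 + 33.5385*sin(x)^2 - 16.9874*sin(x) + 2.4649)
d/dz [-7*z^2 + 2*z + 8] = 2 - 14*z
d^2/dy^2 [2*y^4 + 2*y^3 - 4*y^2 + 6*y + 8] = 24*y^2 + 12*y - 8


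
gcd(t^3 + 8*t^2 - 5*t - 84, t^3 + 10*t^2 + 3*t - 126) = t^2 + 4*t - 21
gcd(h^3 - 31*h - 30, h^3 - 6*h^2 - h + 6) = h^2 - 5*h - 6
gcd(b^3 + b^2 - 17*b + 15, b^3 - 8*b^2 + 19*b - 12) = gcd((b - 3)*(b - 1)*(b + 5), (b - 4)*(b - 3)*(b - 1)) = b^2 - 4*b + 3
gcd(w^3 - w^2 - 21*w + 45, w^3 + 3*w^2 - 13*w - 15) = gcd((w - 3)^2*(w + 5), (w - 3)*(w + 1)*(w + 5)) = w^2 + 2*w - 15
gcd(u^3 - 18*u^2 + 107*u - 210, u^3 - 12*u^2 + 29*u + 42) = u^2 - 13*u + 42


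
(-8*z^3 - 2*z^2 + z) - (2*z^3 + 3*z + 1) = -10*z^3 - 2*z^2 - 2*z - 1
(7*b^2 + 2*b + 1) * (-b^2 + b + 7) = -7*b^4 + 5*b^3 + 50*b^2 + 15*b + 7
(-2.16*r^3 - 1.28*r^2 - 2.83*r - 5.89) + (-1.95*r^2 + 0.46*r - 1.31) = -2.16*r^3 - 3.23*r^2 - 2.37*r - 7.2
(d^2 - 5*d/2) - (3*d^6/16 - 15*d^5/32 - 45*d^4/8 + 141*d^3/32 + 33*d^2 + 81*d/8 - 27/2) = -3*d^6/16 + 15*d^5/32 + 45*d^4/8 - 141*d^3/32 - 32*d^2 - 101*d/8 + 27/2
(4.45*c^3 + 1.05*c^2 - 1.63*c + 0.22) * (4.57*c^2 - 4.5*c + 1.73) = 20.3365*c^5 - 15.2265*c^4 - 4.4756*c^3 + 10.1569*c^2 - 3.8099*c + 0.3806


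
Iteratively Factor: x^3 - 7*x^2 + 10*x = (x)*(x^2 - 7*x + 10) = x*(x - 2)*(x - 5)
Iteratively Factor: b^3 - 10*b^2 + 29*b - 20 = (b - 1)*(b^2 - 9*b + 20) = (b - 5)*(b - 1)*(b - 4)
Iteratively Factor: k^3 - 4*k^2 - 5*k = (k + 1)*(k^2 - 5*k) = k*(k + 1)*(k - 5)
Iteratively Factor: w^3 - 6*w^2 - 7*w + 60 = (w - 4)*(w^2 - 2*w - 15) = (w - 4)*(w + 3)*(w - 5)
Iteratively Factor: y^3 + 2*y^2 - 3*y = (y - 1)*(y^2 + 3*y) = y*(y - 1)*(y + 3)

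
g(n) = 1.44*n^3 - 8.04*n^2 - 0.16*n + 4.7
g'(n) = 4.32*n^2 - 16.08*n - 0.16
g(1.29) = -5.79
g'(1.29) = -13.71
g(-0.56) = 2.02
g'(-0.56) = 10.20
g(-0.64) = 1.13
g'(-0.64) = 11.90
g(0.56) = 2.34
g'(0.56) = -7.81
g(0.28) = 4.06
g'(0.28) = -4.32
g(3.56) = -32.80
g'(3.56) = -2.65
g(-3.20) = -124.30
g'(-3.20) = 95.53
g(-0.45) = 3.01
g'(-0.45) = 7.95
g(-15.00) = -6661.90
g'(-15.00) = 1213.04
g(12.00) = 1333.34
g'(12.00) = 428.96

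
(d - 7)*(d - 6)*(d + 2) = d^3 - 11*d^2 + 16*d + 84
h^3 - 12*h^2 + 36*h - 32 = (h - 8)*(h - 2)^2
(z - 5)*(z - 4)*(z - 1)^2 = z^4 - 11*z^3 + 39*z^2 - 49*z + 20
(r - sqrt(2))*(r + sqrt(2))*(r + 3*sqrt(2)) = r^3 + 3*sqrt(2)*r^2 - 2*r - 6*sqrt(2)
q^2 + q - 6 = (q - 2)*(q + 3)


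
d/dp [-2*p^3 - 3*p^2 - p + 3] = -6*p^2 - 6*p - 1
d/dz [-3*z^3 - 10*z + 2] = -9*z^2 - 10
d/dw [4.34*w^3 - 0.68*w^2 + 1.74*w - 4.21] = 13.02*w^2 - 1.36*w + 1.74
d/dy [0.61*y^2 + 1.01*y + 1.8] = 1.22*y + 1.01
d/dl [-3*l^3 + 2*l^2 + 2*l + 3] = -9*l^2 + 4*l + 2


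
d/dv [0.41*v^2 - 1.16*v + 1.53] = 0.82*v - 1.16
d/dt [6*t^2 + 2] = 12*t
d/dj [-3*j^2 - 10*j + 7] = -6*j - 10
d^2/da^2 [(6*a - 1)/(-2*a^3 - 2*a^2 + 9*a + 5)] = 2*(-72*a^5 - 48*a^4 - 100*a^3 - 402*a^2 - 204*a + 361)/(8*a^9 + 24*a^8 - 84*a^7 - 268*a^6 + 258*a^5 + 966*a^4 - 39*a^3 - 1065*a^2 - 675*a - 125)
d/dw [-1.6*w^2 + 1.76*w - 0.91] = 1.76 - 3.2*w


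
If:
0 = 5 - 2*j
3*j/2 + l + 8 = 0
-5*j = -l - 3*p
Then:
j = 5/2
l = -47/4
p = 97/12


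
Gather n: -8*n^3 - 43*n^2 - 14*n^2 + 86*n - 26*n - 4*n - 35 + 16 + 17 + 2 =-8*n^3 - 57*n^2 + 56*n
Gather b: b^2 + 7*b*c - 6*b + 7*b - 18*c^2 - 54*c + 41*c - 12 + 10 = b^2 + b*(7*c + 1) - 18*c^2 - 13*c - 2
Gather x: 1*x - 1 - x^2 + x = -x^2 + 2*x - 1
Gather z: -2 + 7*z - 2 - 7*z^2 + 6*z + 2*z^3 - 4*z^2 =2*z^3 - 11*z^2 + 13*z - 4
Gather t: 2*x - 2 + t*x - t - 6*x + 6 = t*(x - 1) - 4*x + 4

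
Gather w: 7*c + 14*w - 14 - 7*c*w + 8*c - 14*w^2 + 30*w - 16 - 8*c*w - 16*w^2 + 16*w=15*c - 30*w^2 + w*(60 - 15*c) - 30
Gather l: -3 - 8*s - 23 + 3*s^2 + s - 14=3*s^2 - 7*s - 40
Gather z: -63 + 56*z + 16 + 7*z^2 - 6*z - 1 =7*z^2 + 50*z - 48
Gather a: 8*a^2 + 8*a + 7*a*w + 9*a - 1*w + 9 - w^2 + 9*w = 8*a^2 + a*(7*w + 17) - w^2 + 8*w + 9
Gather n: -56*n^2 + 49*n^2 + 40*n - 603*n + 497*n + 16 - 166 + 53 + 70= -7*n^2 - 66*n - 27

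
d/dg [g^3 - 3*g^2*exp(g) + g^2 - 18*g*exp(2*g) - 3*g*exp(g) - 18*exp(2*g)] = -3*g^2*exp(g) + 3*g^2 - 36*g*exp(2*g) - 9*g*exp(g) + 2*g - 54*exp(2*g) - 3*exp(g)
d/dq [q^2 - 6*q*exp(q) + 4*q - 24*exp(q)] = -6*q*exp(q) + 2*q - 30*exp(q) + 4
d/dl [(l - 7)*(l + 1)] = 2*l - 6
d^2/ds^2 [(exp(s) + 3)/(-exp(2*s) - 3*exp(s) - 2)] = (-exp(4*s) - 9*exp(3*s) - 15*exp(2*s) + 3*exp(s) + 14)*exp(s)/(exp(6*s) + 9*exp(5*s) + 33*exp(4*s) + 63*exp(3*s) + 66*exp(2*s) + 36*exp(s) + 8)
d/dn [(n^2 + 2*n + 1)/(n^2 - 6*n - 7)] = -8/(n^2 - 14*n + 49)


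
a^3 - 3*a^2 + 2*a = a*(a - 2)*(a - 1)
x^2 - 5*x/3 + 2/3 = (x - 1)*(x - 2/3)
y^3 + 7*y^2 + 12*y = y*(y + 3)*(y + 4)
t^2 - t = t*(t - 1)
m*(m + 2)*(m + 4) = m^3 + 6*m^2 + 8*m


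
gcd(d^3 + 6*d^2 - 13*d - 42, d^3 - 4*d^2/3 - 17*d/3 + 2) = d^2 - d - 6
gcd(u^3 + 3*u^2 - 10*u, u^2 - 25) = u + 5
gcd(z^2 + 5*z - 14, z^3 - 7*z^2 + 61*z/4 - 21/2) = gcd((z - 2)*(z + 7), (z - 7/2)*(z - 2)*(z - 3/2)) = z - 2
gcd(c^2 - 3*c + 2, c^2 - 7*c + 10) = c - 2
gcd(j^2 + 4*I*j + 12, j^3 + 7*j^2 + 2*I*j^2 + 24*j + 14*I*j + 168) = j + 6*I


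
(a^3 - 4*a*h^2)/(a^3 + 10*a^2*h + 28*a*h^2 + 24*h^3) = a*(a - 2*h)/(a^2 + 8*a*h + 12*h^2)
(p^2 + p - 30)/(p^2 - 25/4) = 4*(p^2 + p - 30)/(4*p^2 - 25)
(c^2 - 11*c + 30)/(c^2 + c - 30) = (c - 6)/(c + 6)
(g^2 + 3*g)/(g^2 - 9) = g/(g - 3)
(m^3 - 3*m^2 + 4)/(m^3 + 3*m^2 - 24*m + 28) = (m + 1)/(m + 7)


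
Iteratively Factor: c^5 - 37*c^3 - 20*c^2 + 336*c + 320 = (c + 1)*(c^4 - c^3 - 36*c^2 + 16*c + 320) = (c - 4)*(c + 1)*(c^3 + 3*c^2 - 24*c - 80) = (c - 4)*(c + 1)*(c + 4)*(c^2 - c - 20) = (c - 4)*(c + 1)*(c + 4)^2*(c - 5)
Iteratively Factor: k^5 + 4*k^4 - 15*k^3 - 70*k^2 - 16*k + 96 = (k + 3)*(k^4 + k^3 - 18*k^2 - 16*k + 32) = (k - 4)*(k + 3)*(k^3 + 5*k^2 + 2*k - 8) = (k - 4)*(k + 3)*(k + 4)*(k^2 + k - 2) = (k - 4)*(k - 1)*(k + 3)*(k + 4)*(k + 2)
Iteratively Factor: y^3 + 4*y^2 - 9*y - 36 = (y + 4)*(y^2 - 9) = (y - 3)*(y + 4)*(y + 3)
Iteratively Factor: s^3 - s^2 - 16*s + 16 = (s - 4)*(s^2 + 3*s - 4) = (s - 4)*(s + 4)*(s - 1)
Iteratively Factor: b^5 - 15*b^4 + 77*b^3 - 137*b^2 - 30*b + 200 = (b - 2)*(b^4 - 13*b^3 + 51*b^2 - 35*b - 100) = (b - 2)*(b + 1)*(b^3 - 14*b^2 + 65*b - 100) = (b - 5)*(b - 2)*(b + 1)*(b^2 - 9*b + 20) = (b - 5)^2*(b - 2)*(b + 1)*(b - 4)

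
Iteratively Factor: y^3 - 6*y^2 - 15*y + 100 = (y - 5)*(y^2 - y - 20) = (y - 5)^2*(y + 4)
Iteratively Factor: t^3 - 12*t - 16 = (t + 2)*(t^2 - 2*t - 8) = (t + 2)^2*(t - 4)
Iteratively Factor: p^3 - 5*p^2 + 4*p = (p)*(p^2 - 5*p + 4) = p*(p - 1)*(p - 4)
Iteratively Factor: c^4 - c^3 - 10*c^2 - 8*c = (c)*(c^3 - c^2 - 10*c - 8) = c*(c - 4)*(c^2 + 3*c + 2) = c*(c - 4)*(c + 1)*(c + 2)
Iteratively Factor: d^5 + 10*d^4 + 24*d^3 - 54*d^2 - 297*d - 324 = (d + 4)*(d^4 + 6*d^3 - 54*d - 81) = (d + 3)*(d + 4)*(d^3 + 3*d^2 - 9*d - 27) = (d - 3)*(d + 3)*(d + 4)*(d^2 + 6*d + 9) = (d - 3)*(d + 3)^2*(d + 4)*(d + 3)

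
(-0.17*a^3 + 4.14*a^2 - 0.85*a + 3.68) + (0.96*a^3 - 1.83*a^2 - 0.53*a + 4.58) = 0.79*a^3 + 2.31*a^2 - 1.38*a + 8.26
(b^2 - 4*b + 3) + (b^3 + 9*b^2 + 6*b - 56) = b^3 + 10*b^2 + 2*b - 53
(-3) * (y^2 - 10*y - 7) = -3*y^2 + 30*y + 21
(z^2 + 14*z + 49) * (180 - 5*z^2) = -5*z^4 - 70*z^3 - 65*z^2 + 2520*z + 8820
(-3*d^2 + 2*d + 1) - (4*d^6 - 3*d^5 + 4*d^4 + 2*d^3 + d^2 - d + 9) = -4*d^6 + 3*d^5 - 4*d^4 - 2*d^3 - 4*d^2 + 3*d - 8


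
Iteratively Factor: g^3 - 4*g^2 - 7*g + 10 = (g - 5)*(g^2 + g - 2) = (g - 5)*(g - 1)*(g + 2)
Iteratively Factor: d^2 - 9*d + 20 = (d - 4)*(d - 5)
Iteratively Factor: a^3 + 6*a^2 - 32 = (a + 4)*(a^2 + 2*a - 8) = (a - 2)*(a + 4)*(a + 4)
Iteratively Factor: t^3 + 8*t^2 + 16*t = (t)*(t^2 + 8*t + 16) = t*(t + 4)*(t + 4)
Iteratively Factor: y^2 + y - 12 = (y + 4)*(y - 3)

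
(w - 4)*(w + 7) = w^2 + 3*w - 28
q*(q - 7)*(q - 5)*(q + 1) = q^4 - 11*q^3 + 23*q^2 + 35*q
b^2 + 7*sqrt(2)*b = b*(b + 7*sqrt(2))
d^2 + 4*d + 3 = (d + 1)*(d + 3)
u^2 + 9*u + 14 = (u + 2)*(u + 7)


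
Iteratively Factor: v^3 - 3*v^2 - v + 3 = (v - 3)*(v^2 - 1) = (v - 3)*(v - 1)*(v + 1)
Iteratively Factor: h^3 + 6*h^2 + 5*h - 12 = (h + 3)*(h^2 + 3*h - 4) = (h - 1)*(h + 3)*(h + 4)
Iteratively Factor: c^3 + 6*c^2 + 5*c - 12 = (c + 3)*(c^2 + 3*c - 4) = (c + 3)*(c + 4)*(c - 1)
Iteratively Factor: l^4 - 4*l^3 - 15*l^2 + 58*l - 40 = (l - 1)*(l^3 - 3*l^2 - 18*l + 40) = (l - 5)*(l - 1)*(l^2 + 2*l - 8) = (l - 5)*(l - 1)*(l + 4)*(l - 2)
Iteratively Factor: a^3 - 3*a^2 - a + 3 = (a + 1)*(a^2 - 4*a + 3) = (a - 1)*(a + 1)*(a - 3)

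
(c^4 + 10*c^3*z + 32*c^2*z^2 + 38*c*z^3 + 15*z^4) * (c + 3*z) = c^5 + 13*c^4*z + 62*c^3*z^2 + 134*c^2*z^3 + 129*c*z^4 + 45*z^5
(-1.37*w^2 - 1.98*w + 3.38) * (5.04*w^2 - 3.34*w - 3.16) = -6.9048*w^4 - 5.4034*w^3 + 27.9776*w^2 - 5.0324*w - 10.6808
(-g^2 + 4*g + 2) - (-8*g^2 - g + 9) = 7*g^2 + 5*g - 7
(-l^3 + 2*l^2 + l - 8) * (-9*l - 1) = 9*l^4 - 17*l^3 - 11*l^2 + 71*l + 8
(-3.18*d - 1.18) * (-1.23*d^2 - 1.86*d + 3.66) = 3.9114*d^3 + 7.3662*d^2 - 9.444*d - 4.3188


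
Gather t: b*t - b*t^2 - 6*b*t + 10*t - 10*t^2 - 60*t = t^2*(-b - 10) + t*(-5*b - 50)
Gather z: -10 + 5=-5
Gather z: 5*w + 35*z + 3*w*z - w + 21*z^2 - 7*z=4*w + 21*z^2 + z*(3*w + 28)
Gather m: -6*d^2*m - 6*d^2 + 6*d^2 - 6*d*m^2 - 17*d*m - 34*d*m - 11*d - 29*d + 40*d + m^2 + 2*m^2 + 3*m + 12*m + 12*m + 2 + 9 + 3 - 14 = m^2*(3 - 6*d) + m*(-6*d^2 - 51*d + 27)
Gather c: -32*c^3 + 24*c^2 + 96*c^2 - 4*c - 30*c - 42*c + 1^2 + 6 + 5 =-32*c^3 + 120*c^2 - 76*c + 12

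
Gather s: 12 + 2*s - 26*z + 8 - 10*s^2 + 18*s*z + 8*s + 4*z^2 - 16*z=-10*s^2 + s*(18*z + 10) + 4*z^2 - 42*z + 20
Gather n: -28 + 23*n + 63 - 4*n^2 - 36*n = -4*n^2 - 13*n + 35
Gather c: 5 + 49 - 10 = 44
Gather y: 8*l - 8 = 8*l - 8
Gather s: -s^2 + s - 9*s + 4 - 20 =-s^2 - 8*s - 16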